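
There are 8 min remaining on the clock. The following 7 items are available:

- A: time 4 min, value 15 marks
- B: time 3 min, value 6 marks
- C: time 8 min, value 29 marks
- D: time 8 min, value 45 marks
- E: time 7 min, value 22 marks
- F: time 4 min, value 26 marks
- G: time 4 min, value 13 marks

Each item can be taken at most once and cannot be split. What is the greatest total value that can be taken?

45 marks

Check high-value combinations within 8 min:
- D: time 8, value 45
- A+F: time 4+4=8, value 15+26=41
- F+G: time 4+4=8, value 26+13=39
Best: 45 marks.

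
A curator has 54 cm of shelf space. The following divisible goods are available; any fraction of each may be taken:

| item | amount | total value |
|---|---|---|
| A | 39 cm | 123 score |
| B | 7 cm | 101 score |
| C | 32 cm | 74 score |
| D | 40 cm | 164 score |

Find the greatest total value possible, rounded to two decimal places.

Take in order of value per unit:
- B (101/7 per unit): all 7 → value 101, running total 101.00
- D (164/40 per unit): all 40 → value 164, running total 265.00
- A (123/39 per unit): 7 of 39 → value 7×123/39 = 22.0769, running total 287.08
Total 287.08.

287.08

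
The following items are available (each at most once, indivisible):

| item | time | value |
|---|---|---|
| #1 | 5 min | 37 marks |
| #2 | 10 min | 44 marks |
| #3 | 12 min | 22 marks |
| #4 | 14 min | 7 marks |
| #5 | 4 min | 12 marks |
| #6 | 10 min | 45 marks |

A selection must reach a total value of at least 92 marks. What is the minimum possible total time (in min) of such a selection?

Subsets with value ≥ 92, sorted by total time:
- #1+#5+#6: time 19, value 94
- #1+#2+#5: time 19, value 93
- #2+#5+#6: time 24, value 101
Minimum time: 19 min.

19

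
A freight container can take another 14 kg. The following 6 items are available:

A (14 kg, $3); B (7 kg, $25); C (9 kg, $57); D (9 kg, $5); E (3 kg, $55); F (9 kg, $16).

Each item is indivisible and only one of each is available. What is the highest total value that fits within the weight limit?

Check high-value combinations within 14 kg:
- C+E: weight 9+3=12, value 57+55=112
- B+E: weight 7+3=10, value 25+55=80
- E+F: weight 3+9=12, value 55+16=71
- D+E: weight 9+3=12, value 5+55=60
Best: $112.

$112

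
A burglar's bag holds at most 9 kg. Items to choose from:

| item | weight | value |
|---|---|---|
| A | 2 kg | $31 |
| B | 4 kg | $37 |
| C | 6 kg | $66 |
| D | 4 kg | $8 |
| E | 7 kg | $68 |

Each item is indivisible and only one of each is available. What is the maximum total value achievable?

$99

Check high-value combinations within 9 kg:
- A+E: weight 2+7=9, value 31+68=99
- A+C: weight 2+6=8, value 31+66=97
- A+B: weight 2+4=6, value 31+37=68
- E: weight 7, value 68
- C: weight 6, value 66
Best: $99.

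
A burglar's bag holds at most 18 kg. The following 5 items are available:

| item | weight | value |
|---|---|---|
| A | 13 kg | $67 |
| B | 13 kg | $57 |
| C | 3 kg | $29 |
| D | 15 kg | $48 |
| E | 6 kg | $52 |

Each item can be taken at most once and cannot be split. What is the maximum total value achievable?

Check high-value combinations within 18 kg:
- A+C: weight 13+3=16, value 67+29=96
- B+C: weight 13+3=16, value 57+29=86
- C+E: weight 3+6=9, value 29+52=81
- C+D: weight 3+15=18, value 29+48=77
Best: $96.

$96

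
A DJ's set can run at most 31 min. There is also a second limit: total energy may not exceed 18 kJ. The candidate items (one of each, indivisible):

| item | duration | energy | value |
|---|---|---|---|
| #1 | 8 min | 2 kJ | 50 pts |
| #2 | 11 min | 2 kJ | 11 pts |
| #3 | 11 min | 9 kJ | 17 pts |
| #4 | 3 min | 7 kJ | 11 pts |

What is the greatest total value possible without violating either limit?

78 pts

Feasible sets respecting both limits:
- #1+#2+#3: duration 30, energy 13, value 78
- #1+#3+#4: duration 22, energy 18, value 78
- #1+#2+#4: duration 22, energy 11, value 72
- #1+#3: duration 19, energy 11, value 67
Best: 78 pts.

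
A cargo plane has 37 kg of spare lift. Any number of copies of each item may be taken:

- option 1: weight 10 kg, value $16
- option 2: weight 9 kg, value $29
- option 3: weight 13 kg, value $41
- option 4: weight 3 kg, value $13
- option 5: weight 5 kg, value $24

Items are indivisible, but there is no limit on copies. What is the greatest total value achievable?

$172

Best value-per-unit is option 5 at 24/5; filling with it alone gives 7×24 = 168.
Optimal mix: 4×option 4 + 5×option 5 → weight 37, value 172.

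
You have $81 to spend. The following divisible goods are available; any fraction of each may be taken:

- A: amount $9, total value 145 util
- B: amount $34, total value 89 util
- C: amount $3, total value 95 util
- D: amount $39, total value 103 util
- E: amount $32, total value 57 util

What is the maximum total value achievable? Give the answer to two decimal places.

Take in order of value per unit:
- C (95/3 per unit): all 3 → value 95, running total 95.00
- A (145/9 per unit): all 9 → value 145, running total 240.00
- D (103/39 per unit): all 39 → value 103, running total 343.00
- B (89/34 per unit): 30 of 34 → value 30×89/34 = 78.5294, running total 421.53
Total 421.53.

421.53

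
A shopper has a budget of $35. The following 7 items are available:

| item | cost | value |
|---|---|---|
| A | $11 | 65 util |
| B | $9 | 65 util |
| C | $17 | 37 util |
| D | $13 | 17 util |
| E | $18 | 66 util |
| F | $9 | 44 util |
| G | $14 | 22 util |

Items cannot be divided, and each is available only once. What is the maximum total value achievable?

This is a 0/1 knapsack; check combinations near the capacity.
- A+B+F: cost 11+9+9=29, value 65+65+44=174
- A+B+G: cost 11+9+14=34, value 65+65+22=152
- A+B+D: cost 11+9+13=33, value 65+65+17=147
- B+C+F: cost 9+17+9=35, value 65+37+44=146
- B+E: cost 9+18=27, value 65+66=131
Best: 174 util.

174 util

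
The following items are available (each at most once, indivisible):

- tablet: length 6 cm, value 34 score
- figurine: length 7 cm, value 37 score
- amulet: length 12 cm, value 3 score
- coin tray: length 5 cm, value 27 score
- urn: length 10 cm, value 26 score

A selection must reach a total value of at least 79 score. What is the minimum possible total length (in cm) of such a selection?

18

Subsets with value ≥ 79, sorted by total length:
- tablet+figurine+coin tray: length 18, value 98
- tablet+coin tray+urn: length 21, value 87
Minimum length: 18 cm.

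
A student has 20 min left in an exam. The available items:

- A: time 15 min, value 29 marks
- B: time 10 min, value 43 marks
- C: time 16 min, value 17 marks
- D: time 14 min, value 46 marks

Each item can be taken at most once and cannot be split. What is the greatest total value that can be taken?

46 marks

Check high-value combinations within 20 min:
- D: time 14, value 46
- B: time 10, value 43
- A: time 15, value 29
Best: 46 marks.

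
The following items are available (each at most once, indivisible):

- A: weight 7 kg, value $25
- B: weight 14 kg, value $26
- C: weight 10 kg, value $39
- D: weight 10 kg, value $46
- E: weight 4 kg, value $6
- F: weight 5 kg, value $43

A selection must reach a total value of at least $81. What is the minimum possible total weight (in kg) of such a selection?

15

Subsets with value ≥ 81, sorted by total weight:
- D+F: weight 15, value 89
- C+F: weight 15, value 82
- D+E+F: weight 19, value 95
- C+E+F: weight 19, value 88
Minimum weight: 15 kg.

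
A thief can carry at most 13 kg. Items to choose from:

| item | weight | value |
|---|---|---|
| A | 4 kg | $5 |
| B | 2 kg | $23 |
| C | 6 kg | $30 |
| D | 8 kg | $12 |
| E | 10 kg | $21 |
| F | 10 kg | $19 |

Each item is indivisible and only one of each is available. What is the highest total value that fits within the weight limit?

Check high-value combinations within 13 kg:
- A+B+C: weight 4+2+6=12, value 5+23+30=58
- B+C: weight 2+6=8, value 23+30=53
- B+E: weight 2+10=12, value 23+21=44
- B+F: weight 2+10=12, value 23+19=42
- A+C: weight 4+6=10, value 5+30=35
Best: $58.

$58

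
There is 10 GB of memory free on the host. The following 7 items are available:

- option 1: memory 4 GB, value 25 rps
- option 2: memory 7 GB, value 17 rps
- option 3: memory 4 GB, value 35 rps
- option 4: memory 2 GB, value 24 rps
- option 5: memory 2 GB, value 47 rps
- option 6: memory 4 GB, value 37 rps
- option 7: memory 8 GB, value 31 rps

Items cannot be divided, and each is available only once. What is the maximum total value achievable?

119 rps

Check high-value combinations within 10 GB:
- option 3+option 5+option 6: memory 4+2+4=10, value 35+47+37=119
- option 1+option 5+option 6: memory 4+2+4=10, value 25+47+37=109
- option 4+option 5+option 6: memory 2+2+4=8, value 24+47+37=108
- option 1+option 3+option 5: memory 4+4+2=10, value 25+35+47=107
- option 3+option 4+option 5: memory 4+2+2=8, value 35+24+47=106
Best: 119 rps.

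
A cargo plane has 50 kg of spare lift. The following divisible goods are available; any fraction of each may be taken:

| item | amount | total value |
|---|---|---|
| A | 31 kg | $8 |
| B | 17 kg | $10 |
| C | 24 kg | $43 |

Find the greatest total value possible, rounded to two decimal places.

Take in order of value per unit:
- C (43/24 per unit): all 24 → value 43, running total 43.00
- B (10/17 per unit): all 17 → value 10, running total 53.00
- A (8/31 per unit): 9 of 31 → value 9×8/31 = 2.3226, running total 55.32
Total 55.32.

55.32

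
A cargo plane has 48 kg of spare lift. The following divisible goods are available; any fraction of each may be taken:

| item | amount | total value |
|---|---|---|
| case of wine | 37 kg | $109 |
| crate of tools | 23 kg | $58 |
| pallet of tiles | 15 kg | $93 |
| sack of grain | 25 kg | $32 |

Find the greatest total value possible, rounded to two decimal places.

190.22

Take in order of value per unit:
- pallet of tiles (93/15 per unit): all 15 → value 93, running total 93.00
- case of wine (109/37 per unit): 33 of 37 → value 33×109/37 = 97.2162, running total 190.22
Total 190.22.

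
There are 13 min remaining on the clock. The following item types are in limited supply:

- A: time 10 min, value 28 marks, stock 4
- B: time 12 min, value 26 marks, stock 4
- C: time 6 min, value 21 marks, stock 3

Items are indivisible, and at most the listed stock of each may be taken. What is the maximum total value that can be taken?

Top feasible selections:
- 2×C: time 12, value 42
- 1×A: time 10, value 28
Best: 42 marks.

42 marks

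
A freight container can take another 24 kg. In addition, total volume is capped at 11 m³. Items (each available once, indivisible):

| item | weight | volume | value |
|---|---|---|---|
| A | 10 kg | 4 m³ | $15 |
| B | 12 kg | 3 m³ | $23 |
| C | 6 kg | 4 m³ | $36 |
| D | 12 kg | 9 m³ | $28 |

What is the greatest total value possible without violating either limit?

Feasible sets respecting both limits:
- B+C: weight 18, volume 7, value 59
- A+C: weight 16, volume 8, value 51
- A+B: weight 22, volume 7, value 38
- C: weight 6, volume 4, value 36
Best: $59.

$59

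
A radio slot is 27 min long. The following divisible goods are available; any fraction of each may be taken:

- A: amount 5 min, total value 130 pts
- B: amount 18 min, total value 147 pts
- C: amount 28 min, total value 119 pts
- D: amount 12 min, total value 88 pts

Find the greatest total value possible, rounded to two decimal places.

Take in order of value per unit:
- A (130/5 per unit): all 5 → value 130, running total 130.00
- B (147/18 per unit): all 18 → value 147, running total 277.00
- D (88/12 per unit): 4 of 12 → value 4×88/12 = 29.3333, running total 306.33
Total 306.33.

306.33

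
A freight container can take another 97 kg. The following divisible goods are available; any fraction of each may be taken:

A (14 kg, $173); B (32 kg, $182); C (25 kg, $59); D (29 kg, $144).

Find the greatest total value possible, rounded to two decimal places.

Take in order of value per unit:
- A (173/14 per unit): all 14 → value 173, running total 173.00
- B (182/32 per unit): all 32 → value 182, running total 355.00
- D (144/29 per unit): all 29 → value 144, running total 499.00
- C (59/25 per unit): 22 of 25 → value 22×59/25 = 51.9200, running total 550.92
Total 550.92.

550.92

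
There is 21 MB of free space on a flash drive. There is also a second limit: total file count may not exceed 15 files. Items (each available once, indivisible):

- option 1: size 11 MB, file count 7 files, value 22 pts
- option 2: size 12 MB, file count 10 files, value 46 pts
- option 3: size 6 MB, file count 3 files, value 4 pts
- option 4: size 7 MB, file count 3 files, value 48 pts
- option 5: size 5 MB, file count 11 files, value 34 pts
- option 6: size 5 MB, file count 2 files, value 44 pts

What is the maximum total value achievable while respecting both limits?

96 pts

Feasible sets respecting both limits:
- option 3+option 4+option 6: size 18, file count 8, value 96
- option 2+option 4: size 19, file count 13, value 94
- option 4+option 6: size 12, file count 5, value 92
Best: 96 pts.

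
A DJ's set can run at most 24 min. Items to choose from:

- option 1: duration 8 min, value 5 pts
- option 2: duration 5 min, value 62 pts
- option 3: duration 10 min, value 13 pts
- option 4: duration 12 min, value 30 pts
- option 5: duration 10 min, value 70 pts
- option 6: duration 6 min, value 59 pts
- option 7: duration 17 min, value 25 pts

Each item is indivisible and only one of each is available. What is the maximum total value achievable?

191 pts

This is a 0/1 knapsack; check combinations near the capacity.
- option 2+option 5+option 6: duration 5+10+6=21, value 62+70+59=191
- option 2+option 4+option 6: duration 5+12+6=23, value 62+30+59=151
- option 1+option 2+option 5: duration 8+5+10=23, value 5+62+70=137
- option 2+option 3+option 6: duration 5+10+6=21, value 62+13+59=134
Best: 191 pts.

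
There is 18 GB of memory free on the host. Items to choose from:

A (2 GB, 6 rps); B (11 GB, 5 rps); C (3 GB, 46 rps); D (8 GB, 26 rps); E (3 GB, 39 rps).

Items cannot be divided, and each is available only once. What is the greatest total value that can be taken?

Check high-value combinations within 18 GB:
- A+C+D+E: memory 2+3+8+3=16, value 6+46+26+39=117
- C+D+E: memory 3+8+3=14, value 46+26+39=111
- A+C+E: memory 2+3+3=8, value 6+46+39=91
- B+C+E: memory 11+3+3=17, value 5+46+39=90
- C+E: memory 3+3=6, value 46+39=85
Best: 117 rps.

117 rps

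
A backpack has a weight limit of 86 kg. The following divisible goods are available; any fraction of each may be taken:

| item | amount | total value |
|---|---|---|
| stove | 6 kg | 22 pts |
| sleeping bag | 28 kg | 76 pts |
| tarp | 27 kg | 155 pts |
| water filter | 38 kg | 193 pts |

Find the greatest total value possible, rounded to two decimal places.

Take in order of value per unit:
- tarp (155/27 per unit): all 27 → value 155, running total 155.00
- water filter (193/38 per unit): all 38 → value 193, running total 348.00
- stove (22/6 per unit): all 6 → value 22, running total 370.00
- sleeping bag (76/28 per unit): 15 of 28 → value 15×76/28 = 40.7143, running total 410.71
Total 410.71.

410.71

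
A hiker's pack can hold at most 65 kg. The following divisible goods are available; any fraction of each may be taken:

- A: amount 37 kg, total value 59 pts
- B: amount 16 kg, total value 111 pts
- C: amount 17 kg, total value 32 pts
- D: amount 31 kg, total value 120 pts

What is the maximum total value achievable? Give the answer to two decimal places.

264.59

Take in order of value per unit:
- B (111/16 per unit): all 16 → value 111, running total 111.00
- D (120/31 per unit): all 31 → value 120, running total 231.00
- C (32/17 per unit): all 17 → value 32, running total 263.00
- A (59/37 per unit): 1 of 37 → value 1×59/37 = 1.5946, running total 264.59
Total 264.59.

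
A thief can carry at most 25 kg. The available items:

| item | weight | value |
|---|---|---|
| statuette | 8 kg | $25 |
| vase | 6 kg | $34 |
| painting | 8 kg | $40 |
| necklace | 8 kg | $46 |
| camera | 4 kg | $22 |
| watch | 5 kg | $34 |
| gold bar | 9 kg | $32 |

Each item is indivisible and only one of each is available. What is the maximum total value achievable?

Check high-value combinations within 25 kg:
- painting+necklace+camera+watch: weight 8+8+4+5=25, value 40+46+22+34=142
- vase+necklace+camera+watch: weight 6+8+4+5=23, value 34+46+22+34=136
- vase+painting+camera+watch: weight 6+8+4+5=23, value 34+40+22+34=130
- statuette+necklace+camera+watch: weight 8+8+4+5=25, value 25+46+22+34=127
Best: $142.

$142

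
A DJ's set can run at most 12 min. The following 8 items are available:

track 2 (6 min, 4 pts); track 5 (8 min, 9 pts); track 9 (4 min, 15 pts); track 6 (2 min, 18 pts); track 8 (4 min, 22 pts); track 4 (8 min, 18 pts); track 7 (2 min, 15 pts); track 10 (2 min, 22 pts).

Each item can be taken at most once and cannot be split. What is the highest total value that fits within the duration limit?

77 pts

Check high-value combinations within 12 min:
- track 6+track 8+track 7+track 10: duration 2+4+2+2=10, value 18+22+15+22=77
- track 9+track 6+track 8+track 10: duration 4+2+4+2=12, value 15+18+22+22=77
- track 9+track 8+track 7+track 10: duration 4+4+2+2=12, value 15+22+15+22=74
- track 9+track 6+track 7+track 10: duration 4+2+2+2=10, value 15+18+15+22=70
Best: 77 pts.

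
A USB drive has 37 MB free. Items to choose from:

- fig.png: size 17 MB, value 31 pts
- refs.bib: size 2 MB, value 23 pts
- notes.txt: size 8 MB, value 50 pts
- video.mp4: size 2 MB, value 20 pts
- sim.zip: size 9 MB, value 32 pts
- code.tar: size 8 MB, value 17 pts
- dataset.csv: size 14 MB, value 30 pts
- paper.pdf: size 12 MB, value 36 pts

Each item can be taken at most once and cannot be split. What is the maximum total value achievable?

161 pts

Check high-value combinations within 37 MB:
- refs.bib+notes.txt+video.mp4+sim.zip+paper.pdf: size 2+8+2+9+12=33, value 23+50+20+32+36=161
- refs.bib+notes.txt+video.mp4+sim.zip+dataset.csv: size 2+8+2+9+14=35, value 23+50+20+32+30=155
- refs.bib+notes.txt+video.mp4+code.tar+paper.pdf: size 2+8+2+8+12=32, value 23+50+20+17+36=146
Best: 161 pts.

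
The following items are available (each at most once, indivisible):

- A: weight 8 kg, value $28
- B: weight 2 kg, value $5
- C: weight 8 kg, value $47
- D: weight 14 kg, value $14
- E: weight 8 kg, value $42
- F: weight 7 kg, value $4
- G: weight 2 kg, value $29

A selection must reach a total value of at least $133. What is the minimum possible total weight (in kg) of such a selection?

26

Subsets with value ≥ 133, sorted by total weight:
- A+C+E+G: weight 26, value 146
- A+B+C+E+G: weight 28, value 151
- A+C+E+F+G: weight 33, value 150
Minimum weight: 26 kg.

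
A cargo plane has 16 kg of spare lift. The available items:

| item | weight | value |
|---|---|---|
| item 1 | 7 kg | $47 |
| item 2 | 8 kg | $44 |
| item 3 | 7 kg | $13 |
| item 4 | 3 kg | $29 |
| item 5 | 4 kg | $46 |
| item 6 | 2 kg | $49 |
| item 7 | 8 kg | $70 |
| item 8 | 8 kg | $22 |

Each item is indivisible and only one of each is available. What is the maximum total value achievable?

Check high-value combinations within 16 kg:
- item 1+item 4+item 5+item 6: weight 7+3+4+2=16, value 47+29+46+49=171
- item 5+item 6+item 7: weight 4+2+8=14, value 46+49+70=165
- item 4+item 6+item 7: weight 3+2+8=13, value 29+49+70=148
- item 4+item 5+item 7: weight 3+4+8=15, value 29+46+70=145
- item 1+item 5+item 6: weight 7+4+2=13, value 47+46+49=142
Best: $171.

$171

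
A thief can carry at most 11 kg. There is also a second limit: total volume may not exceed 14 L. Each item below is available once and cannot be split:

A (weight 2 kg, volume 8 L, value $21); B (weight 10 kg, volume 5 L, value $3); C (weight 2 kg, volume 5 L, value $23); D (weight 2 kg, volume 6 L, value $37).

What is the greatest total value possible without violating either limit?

Feasible sets respecting both limits:
- C+D: weight 4, volume 11, value 60
- A+D: weight 4, volume 14, value 58
- A+C: weight 4, volume 13, value 44
Best: $60.

$60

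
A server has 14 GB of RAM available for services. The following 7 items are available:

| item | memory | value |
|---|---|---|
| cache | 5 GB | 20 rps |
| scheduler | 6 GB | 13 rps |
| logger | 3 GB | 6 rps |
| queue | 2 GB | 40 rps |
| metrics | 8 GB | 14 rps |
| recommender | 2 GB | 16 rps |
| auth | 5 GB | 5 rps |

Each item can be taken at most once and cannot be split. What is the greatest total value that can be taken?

Check high-value combinations within 14 GB:
- cache+logger+queue+recommender: memory 5+3+2+2=12, value 20+6+40+16=82
- cache+queue+recommender+auth: memory 5+2+2+5=14, value 20+40+16+5=81
- cache+queue+recommender: memory 5+2+2=9, value 20+40+16=76
Best: 82 rps.

82 rps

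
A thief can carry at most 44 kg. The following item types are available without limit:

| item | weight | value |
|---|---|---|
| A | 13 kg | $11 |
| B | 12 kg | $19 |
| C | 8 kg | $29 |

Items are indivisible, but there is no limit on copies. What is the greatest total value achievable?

Best value-per-unit is C at 29/8, and filling with it alone uses weight 5×8=40. No mix of the others beats 5×29 = 145.

$145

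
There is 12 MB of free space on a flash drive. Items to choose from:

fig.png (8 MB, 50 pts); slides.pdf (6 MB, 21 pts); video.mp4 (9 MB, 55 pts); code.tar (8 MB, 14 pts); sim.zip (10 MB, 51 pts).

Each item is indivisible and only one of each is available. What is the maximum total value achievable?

Check high-value combinations within 12 MB:
- video.mp4: size 9, value 55
- sim.zip: size 10, value 51
- fig.png: size 8, value 50
Best: 55 pts.

55 pts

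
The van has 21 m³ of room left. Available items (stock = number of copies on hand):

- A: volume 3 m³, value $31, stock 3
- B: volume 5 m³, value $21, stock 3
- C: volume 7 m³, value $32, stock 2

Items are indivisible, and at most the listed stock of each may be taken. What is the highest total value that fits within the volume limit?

Best selections within volume 21 and stock limits:
- 3×A + 1×B + 1×C: volume 21, value 146
- 3×A + 2×B: volume 19, value 135
- 2×A + 2×C: volume 20, value 126
Best: $146.

$146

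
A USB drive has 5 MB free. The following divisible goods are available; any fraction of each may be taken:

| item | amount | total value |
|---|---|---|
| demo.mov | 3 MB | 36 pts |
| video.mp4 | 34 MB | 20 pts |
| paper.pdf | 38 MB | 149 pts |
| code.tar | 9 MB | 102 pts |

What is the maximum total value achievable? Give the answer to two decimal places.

Take in order of value per unit:
- demo.mov (36/3 per unit): all 3 → value 36, running total 36.00
- code.tar (102/9 per unit): 2 of 9 → value 2×102/9 = 22.6667, running total 58.67
Total 58.67.

58.67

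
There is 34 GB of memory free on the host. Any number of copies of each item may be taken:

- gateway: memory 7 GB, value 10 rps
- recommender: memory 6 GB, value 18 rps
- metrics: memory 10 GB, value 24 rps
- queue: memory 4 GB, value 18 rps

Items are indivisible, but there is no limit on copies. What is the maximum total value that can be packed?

144 rps

Best value-per-unit is queue at 18/4; filling with it alone gives 8×18 = 144.
Optimal mix: 1×recommender + 7×queue → memory 34, value 144.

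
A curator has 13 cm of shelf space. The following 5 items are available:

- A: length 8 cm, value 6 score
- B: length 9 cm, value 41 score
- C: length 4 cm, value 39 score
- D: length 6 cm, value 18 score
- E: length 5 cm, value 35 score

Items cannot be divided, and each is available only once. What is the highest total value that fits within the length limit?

80 score

Check high-value combinations within 13 cm:
- B+C: length 9+4=13, value 41+39=80
- C+E: length 4+5=9, value 39+35=74
- C+D: length 4+6=10, value 39+18=57
- D+E: length 6+5=11, value 18+35=53
Best: 80 score.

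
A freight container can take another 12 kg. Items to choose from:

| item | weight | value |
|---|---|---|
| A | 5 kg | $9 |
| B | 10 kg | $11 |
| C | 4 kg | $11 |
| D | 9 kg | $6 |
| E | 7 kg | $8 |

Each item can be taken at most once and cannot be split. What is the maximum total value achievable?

Check high-value combinations within 12 kg:
- A+C: weight 5+4=9, value 9+11=20
- C+E: weight 4+7=11, value 11+8=19
- A+E: weight 5+7=12, value 9+8=17
- C: weight 4, value 11
- B: weight 10, value 11
Best: $20.

$20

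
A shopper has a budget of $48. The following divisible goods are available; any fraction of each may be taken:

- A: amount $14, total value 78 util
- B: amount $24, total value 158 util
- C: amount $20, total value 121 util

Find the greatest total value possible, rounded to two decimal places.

Take in order of value per unit:
- B (158/24 per unit): all 24 → value 158, running total 158.00
- C (121/20 per unit): all 20 → value 121, running total 279.00
- A (78/14 per unit): 4 of 14 → value 4×78/14 = 22.2857, running total 301.29
Total 301.29.

301.29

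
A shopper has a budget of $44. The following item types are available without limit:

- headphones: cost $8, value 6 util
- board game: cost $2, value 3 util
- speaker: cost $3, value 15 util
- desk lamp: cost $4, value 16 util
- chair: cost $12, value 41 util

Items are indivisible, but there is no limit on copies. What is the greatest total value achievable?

213 util

Best value-per-unit is speaker at 15/3; filling with it alone gives 14×15 = 210.
Optimal mix: 1×board game + 14×speaker → cost 44, value 213.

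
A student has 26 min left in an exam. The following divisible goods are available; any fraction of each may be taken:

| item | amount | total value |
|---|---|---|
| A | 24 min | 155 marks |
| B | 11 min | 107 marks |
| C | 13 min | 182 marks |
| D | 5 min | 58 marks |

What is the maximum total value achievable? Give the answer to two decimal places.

Take in order of value per unit:
- C (182/13 per unit): all 13 → value 182, running total 182.00
- D (58/5 per unit): all 5 → value 58, running total 240.00
- B (107/11 per unit): 8 of 11 → value 8×107/11 = 77.8182, running total 317.82
Total 317.82.

317.82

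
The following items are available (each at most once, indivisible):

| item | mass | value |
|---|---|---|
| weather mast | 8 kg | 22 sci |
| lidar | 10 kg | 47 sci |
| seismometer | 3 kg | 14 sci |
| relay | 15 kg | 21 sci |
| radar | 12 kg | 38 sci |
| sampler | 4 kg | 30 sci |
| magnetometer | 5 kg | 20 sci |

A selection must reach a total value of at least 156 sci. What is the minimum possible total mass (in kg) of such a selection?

Subsets with value ≥ 156, sorted by total mass:
- weather mast+lidar+radar+sampler+magnetometer: mass 39, value 157
- weather mast+lidar+seismometer+radar+sampler+magnetometer: mass 42, value 171
Minimum mass: 39 kg.

39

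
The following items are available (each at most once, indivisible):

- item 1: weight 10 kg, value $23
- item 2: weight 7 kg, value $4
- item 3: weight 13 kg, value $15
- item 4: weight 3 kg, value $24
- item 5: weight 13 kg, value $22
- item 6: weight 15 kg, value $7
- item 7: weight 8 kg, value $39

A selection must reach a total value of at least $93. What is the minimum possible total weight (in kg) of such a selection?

34

Subsets with value ≥ 93, sorted by total weight:
- item 1+item 4+item 5+item 7: weight 34, value 108
- item 1+item 3+item 4+item 7: weight 34, value 101
- item 1+item 4+item 6+item 7: weight 36, value 93
- item 3+item 4+item 5+item 7: weight 37, value 100
Minimum weight: 34 kg.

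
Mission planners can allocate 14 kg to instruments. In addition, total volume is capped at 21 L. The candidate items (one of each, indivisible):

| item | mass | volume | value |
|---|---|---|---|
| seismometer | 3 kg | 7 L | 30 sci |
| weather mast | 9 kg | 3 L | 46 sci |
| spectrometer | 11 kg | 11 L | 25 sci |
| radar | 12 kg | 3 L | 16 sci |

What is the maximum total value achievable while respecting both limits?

76 sci

Feasible sets respecting both limits:
- seismometer+weather mast: mass 12, volume 10, value 76
- seismometer+spectrometer: mass 14, volume 18, value 55
- weather mast: mass 9, volume 3, value 46
Best: 76 sci.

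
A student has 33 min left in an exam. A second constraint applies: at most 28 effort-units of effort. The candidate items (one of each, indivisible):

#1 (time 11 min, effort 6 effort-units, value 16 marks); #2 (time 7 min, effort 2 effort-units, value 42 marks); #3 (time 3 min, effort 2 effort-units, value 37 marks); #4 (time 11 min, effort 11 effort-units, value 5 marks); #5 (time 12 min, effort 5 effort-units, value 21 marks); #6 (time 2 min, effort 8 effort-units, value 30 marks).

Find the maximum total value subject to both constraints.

Feasible sets respecting both limits:
- #2+#3+#5+#6: time 24, effort 17, value 130
- #1+#2+#3+#6: time 23, effort 18, value 125
- #1+#2+#3+#5: time 33, effort 15, value 116
- #2+#3+#4+#6: time 23, effort 23, value 114
Best: 130 marks.

130 marks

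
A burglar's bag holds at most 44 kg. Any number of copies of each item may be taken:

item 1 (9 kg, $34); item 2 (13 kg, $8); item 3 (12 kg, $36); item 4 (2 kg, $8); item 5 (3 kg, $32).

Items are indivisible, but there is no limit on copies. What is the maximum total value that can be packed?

$456

Best value-per-unit is item 5 at 32/3; filling with it alone gives 14×32 = 448.
Optimal mix: 1×item 4 + 14×item 5 → weight 44, value 456.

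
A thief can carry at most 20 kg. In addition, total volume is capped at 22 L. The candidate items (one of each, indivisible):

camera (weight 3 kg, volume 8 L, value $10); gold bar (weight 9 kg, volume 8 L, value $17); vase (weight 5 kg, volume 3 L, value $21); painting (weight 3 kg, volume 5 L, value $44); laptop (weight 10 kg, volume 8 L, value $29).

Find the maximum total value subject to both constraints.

$94

Feasible sets respecting both limits:
- vase+painting+laptop: weight 18, volume 16, value 94
- camera+painting+laptop: weight 16, volume 21, value 83
- gold bar+vase+painting: weight 17, volume 16, value 82
- camera+vase+painting: weight 11, volume 16, value 75
Best: $94.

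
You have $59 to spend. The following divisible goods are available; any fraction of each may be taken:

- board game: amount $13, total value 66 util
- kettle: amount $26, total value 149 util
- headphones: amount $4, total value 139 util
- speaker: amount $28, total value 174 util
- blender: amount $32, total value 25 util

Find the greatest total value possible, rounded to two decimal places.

467.08

Take in order of value per unit:
- headphones (139/4 per unit): all 4 → value 139, running total 139.00
- speaker (174/28 per unit): all 28 → value 174, running total 313.00
- kettle (149/26 per unit): all 26 → value 149, running total 462.00
- board game (66/13 per unit): 1 of 13 → value 1×66/13 = 5.0769, running total 467.08
Total 467.08.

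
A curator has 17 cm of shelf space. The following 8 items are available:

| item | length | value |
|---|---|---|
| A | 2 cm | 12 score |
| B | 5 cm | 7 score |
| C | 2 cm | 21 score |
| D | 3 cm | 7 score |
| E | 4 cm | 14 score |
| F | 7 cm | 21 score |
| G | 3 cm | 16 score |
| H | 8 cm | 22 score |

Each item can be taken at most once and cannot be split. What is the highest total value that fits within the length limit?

Check high-value combinations within 17 cm:
- A+C+D+F+G: length 2+2+3+7+3=17, value 12+21+7+21+16=77
- C+E+G+H: length 2+4+3+8=17, value 21+14+16+22=73
- C+E+F+G: length 2+4+7+3=16, value 21+14+21+16=72
- A+C+G+H: length 2+2+3+8=15, value 12+21+16+22=71
- A+C+D+E+G: length 2+2+3+4+3=14, value 12+21+7+14+16=70
Best: 77 score.

77 score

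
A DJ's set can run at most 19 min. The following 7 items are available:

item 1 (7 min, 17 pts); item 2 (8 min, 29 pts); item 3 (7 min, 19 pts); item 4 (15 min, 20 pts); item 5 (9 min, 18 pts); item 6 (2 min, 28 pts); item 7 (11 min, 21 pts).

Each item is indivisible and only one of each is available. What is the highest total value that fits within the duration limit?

76 pts

Check high-value combinations within 19 min:
- item 2+item 3+item 6: duration 8+7+2=17, value 29+19+28=76
- item 2+item 5+item 6: duration 8+9+2=19, value 29+18+28=75
- item 1+item 2+item 6: duration 7+8+2=17, value 17+29+28=74
- item 3+item 5+item 6: duration 7+9+2=18, value 19+18+28=65
Best: 76 pts.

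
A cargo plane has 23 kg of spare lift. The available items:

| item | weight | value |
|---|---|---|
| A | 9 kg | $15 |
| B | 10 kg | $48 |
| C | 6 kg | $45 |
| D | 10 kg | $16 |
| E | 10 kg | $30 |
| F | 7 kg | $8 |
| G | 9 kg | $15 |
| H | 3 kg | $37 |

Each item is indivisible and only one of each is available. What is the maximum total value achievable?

$130

This is a 0/1 knapsack; check combinations near the capacity.
- B+C+H: weight 10+6+3=19, value 48+45+37=130
- B+E+H: weight 10+10+3=23, value 48+30+37=115
- C+E+H: weight 6+10+3=19, value 45+30+37=112
Best: $130.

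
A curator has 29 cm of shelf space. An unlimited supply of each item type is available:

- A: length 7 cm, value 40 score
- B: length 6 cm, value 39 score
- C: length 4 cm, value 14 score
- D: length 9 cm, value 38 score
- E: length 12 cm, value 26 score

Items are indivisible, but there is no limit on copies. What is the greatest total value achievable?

Best value-per-unit is B at 39/6; filling with it alone gives 4×39 = 156.
Optimal mix: 1×A + 3×B + 1×C → length 29, value 171.

171 score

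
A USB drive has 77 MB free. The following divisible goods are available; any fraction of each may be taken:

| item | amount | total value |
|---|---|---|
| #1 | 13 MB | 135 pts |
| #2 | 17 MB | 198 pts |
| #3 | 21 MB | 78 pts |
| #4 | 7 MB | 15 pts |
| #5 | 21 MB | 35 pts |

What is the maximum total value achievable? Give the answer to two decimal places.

457.67

Take in order of value per unit:
- #2 (198/17 per unit): all 17 → value 198, running total 198.00
- #1 (135/13 per unit): all 13 → value 135, running total 333.00
- #3 (78/21 per unit): all 21 → value 78, running total 411.00
- #4 (15/7 per unit): all 7 → value 15, running total 426.00
- #5 (35/21 per unit): 19 of 21 → value 19×35/21 = 31.6667, running total 457.67
Total 457.67.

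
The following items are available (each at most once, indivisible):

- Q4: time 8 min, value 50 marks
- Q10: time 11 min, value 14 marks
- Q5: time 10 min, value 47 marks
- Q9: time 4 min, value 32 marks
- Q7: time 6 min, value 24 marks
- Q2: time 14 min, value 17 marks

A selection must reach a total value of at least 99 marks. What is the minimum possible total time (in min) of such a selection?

Subsets with value ≥ 99, sorted by total time:
- Q4+Q9+Q7: time 18, value 106
- Q5+Q9+Q7: time 20, value 103
Minimum time: 18 min.

18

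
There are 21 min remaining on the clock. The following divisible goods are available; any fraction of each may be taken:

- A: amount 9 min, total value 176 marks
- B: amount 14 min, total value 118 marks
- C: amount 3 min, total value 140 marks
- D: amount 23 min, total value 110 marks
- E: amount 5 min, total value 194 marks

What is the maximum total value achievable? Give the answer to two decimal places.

543.71

Take in order of value per unit:
- C (140/3 per unit): all 3 → value 140, running total 140.00
- E (194/5 per unit): all 5 → value 194, running total 334.00
- A (176/9 per unit): all 9 → value 176, running total 510.00
- B (118/14 per unit): 4 of 14 → value 4×118/14 = 33.7143, running total 543.71
Total 543.71.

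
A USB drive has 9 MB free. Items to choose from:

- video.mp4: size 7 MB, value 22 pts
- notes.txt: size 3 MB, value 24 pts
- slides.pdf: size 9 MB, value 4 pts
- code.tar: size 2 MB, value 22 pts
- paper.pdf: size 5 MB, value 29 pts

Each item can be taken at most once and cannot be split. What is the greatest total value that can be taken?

Check high-value combinations within 9 MB:
- notes.txt+paper.pdf: size 3+5=8, value 24+29=53
- code.tar+paper.pdf: size 2+5=7, value 22+29=51
- notes.txt+code.tar: size 3+2=5, value 24+22=46
Best: 53 pts.

53 pts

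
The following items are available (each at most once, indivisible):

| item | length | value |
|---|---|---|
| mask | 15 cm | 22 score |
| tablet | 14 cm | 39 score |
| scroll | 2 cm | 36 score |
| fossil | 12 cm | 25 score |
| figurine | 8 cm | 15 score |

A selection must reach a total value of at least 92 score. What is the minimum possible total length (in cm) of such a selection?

Subsets with value ≥ 92, sorted by total length:
- tablet+scroll+fossil: length 28, value 100
- mask+tablet+scroll: length 31, value 97
- tablet+scroll+fossil+figurine: length 36, value 115
Minimum length: 28 cm.

28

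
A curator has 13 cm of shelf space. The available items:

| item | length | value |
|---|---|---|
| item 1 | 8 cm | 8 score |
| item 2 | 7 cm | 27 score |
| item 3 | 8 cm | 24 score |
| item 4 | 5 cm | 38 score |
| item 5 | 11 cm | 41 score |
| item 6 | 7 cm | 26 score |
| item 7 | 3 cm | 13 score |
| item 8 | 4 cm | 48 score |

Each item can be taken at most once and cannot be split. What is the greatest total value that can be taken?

This is a 0/1 knapsack; check combinations near the capacity.
- item 4+item 7+item 8: length 5+3+4=12, value 38+13+48=99
- item 4+item 8: length 5+4=9, value 38+48=86
- item 2+item 8: length 7+4=11, value 27+48=75
- item 6+item 8: length 7+4=11, value 26+48=74
Best: 99 score.

99 score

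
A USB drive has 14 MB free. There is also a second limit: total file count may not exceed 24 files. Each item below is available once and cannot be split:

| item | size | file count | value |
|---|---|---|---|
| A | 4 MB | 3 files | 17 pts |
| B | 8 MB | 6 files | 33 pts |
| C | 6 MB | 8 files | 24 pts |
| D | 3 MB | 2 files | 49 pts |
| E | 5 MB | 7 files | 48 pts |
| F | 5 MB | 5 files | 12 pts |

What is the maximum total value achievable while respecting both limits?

121 pts

Feasible sets respecting both limits:
- C+D+E: size 14, file count 17, value 121
- A+D+E: size 12, file count 12, value 114
- D+E+F: size 13, file count 14, value 109
Best: 121 pts.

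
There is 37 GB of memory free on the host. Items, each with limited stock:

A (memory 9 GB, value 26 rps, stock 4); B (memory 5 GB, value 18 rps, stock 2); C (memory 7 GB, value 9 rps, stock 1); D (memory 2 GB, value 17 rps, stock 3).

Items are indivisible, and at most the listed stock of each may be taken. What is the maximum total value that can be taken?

Best selections within memory 37 and stock limits:
- 2×A + 2×B + 3×D: memory 34, value 139
- 2×A + 1×B + 1×C + 3×D: memory 36, value 130
Best: 139 rps.

139 rps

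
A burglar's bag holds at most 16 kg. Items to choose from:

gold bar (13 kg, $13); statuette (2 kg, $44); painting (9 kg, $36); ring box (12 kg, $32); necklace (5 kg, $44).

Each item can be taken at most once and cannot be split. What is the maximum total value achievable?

$124

Check high-value combinations within 16 kg:
- statuette+painting+necklace: weight 2+9+5=16, value 44+36+44=124
- statuette+necklace: weight 2+5=7, value 44+44=88
- statuette+painting: weight 2+9=11, value 44+36=80
- painting+necklace: weight 9+5=14, value 36+44=80
- statuette+ring box: weight 2+12=14, value 44+32=76
Best: $124.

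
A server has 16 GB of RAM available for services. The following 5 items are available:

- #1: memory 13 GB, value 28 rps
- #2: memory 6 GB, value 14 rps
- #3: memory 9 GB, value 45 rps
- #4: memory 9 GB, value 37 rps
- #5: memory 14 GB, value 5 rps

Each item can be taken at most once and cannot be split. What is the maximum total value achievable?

59 rps

Check high-value combinations within 16 GB:
- #2+#3: memory 6+9=15, value 14+45=59
- #2+#4: memory 6+9=15, value 14+37=51
- #3: memory 9, value 45
Best: 59 rps.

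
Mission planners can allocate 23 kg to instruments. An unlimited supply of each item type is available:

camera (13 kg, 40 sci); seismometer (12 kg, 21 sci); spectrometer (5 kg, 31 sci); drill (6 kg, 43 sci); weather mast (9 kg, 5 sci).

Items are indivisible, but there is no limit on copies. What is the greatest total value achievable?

Best value-per-unit is drill at 43/6; filling with it alone gives 3×43 = 129.
Optimal mix: 1×spectrometer + 3×drill → mass 23, value 160.

160 sci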